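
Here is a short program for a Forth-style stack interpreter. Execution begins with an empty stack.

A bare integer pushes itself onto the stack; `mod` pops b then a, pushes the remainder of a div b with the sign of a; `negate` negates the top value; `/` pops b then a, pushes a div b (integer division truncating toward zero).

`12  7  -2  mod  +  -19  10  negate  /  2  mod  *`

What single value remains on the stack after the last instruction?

12     → [12]
7      → [12, 7]
-2     → [12, 7, -2]
mod    → [12, 1]
+      → [13]
-19    → [13, -19]
10     → [13, -19, 10]
negate → [13, -19, -10]
/      → [13, 1]
2      → [13, 1, 2]
mod    → [13, 1]
*      → [13]

13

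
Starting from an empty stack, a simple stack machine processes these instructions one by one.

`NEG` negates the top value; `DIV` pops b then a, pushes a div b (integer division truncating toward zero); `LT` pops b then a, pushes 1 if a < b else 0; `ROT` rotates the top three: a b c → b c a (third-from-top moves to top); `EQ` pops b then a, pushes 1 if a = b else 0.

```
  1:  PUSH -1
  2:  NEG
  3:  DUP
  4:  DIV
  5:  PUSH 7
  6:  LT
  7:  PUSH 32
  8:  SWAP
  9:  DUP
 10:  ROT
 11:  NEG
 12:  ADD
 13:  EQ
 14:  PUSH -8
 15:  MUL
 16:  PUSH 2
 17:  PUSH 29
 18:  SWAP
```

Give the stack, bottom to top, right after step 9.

PUSH -1 : [-1]
NEG     : [1]
DUP     : [1, 1]
DIV     : [1]
PUSH 7  : [1, 7]
LT      : [1]
PUSH 32 : [1, 32]
SWAP    : [32, 1]
DUP     : [32, 1, 1]

[32, 1, 1]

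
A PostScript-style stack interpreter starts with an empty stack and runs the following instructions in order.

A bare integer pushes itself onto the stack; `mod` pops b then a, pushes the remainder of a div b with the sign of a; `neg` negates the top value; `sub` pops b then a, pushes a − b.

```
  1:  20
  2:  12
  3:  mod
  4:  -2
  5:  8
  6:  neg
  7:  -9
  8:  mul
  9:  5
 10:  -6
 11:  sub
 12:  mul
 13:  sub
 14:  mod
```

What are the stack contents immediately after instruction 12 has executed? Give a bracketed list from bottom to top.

20  : [20]
12  : [20, 12]
mod : [8]
-2  : [8, -2]
8   : [8, -2, 8]
neg : [8, -2, -8]
-9  : [8, -2, -8, -9]
mul : [8, -2, 72]
5   : [8, -2, 72, 5]
-6  : [8, -2, 72, 5, -6]
sub : [8, -2, 72, 11]
mul : [8, -2, 792]

[8, -2, 792]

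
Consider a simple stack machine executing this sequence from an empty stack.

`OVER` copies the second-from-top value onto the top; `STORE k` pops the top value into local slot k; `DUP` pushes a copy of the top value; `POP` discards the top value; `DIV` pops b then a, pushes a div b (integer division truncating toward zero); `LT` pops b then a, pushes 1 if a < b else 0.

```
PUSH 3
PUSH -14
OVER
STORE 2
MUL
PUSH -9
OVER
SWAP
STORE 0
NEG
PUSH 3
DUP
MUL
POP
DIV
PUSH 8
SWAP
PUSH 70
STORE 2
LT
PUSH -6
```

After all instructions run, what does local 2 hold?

PUSH 3   → 3
PUSH -14 → 3 -14
OVER     → 3 -14 3
STORE 2  → 3 -14
MUL      → -42
PUSH -9  → -42 -9
OVER     → -42 -9 -42
SWAP     → -42 -42 -9
STORE 0  → -42 -42
NEG      → -42 42
PUSH 3   → -42 42 3
DUP      → -42 42 3 3
MUL      → -42 42 9
POP      → -42 42
DIV      → -1
PUSH 8   → -1 8
SWAP     → 8 -1
PUSH 70  → 8 -1 70
STORE 2  → 8 -1
LT       → 0
PUSH -6  → 0 -6

70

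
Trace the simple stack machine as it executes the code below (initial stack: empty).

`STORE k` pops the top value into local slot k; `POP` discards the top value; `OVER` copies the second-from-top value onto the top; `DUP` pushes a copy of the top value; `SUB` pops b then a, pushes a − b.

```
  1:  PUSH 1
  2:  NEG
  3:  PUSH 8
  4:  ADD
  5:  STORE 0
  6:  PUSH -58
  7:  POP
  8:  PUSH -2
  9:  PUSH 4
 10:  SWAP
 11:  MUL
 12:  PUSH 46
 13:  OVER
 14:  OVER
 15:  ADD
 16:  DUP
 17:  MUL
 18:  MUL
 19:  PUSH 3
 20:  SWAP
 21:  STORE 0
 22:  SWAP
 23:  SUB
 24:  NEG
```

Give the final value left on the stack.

-11

PUSH 1   : 1
NEG      : -1
PUSH 8   : -1 8
ADD      : 7
STORE 0  : (empty)
PUSH -58 : -58
POP      : (empty)
PUSH -2  : -2
PUSH 4   : -2 4
SWAP     : 4 -2
MUL      : -8
PUSH 46  : -8 46
OVER     : -8 46 -8
OVER     : -8 46 -8 46
ADD      : -8 46 38
DUP      : -8 46 38 38
MUL      : -8 46 1444
MUL      : -8 66424
PUSH 3   : -8 66424 3
SWAP     : -8 3 66424
STORE 0  : -8 3
SWAP     : 3 -8
SUB      : 11
NEG      : -11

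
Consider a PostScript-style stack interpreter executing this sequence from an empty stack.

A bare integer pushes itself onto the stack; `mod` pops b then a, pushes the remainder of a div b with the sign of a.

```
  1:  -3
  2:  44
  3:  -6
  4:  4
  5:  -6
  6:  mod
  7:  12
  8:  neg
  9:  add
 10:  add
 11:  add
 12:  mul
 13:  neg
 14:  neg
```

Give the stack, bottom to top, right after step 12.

[-90]

-3  -> [-3]
44  -> [-3, 44]
-6  -> [-3, 44, -6]
4   -> [-3, 44, -6, 4]
-6  -> [-3, 44, -6, 4, -6]
mod -> [-3, 44, -6, 4]
12  -> [-3, 44, -6, 4, 12]
neg -> [-3, 44, -6, 4, -12]
add -> [-3, 44, -6, -8]
add -> [-3, 44, -14]
add -> [-3, 30]
mul -> [-90]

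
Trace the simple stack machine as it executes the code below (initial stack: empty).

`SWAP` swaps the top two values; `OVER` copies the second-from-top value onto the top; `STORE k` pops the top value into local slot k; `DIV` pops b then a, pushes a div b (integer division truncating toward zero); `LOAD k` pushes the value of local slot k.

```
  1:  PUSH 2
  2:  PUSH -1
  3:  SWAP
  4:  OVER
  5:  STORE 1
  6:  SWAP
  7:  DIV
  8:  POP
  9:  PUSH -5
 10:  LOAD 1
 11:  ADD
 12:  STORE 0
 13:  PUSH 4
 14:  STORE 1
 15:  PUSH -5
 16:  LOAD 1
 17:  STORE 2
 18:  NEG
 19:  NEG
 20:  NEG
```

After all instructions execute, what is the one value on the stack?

5

PUSH 2  : 2
PUSH -1 : 2 -1
SWAP    : -1 2
OVER    : -1 2 -1
STORE 1 : -1 2
SWAP    : 2 -1
DIV     : -2
POP     : (empty)
PUSH -5 : -5
LOAD 1  : -5 -1
ADD     : -6
STORE 0 : (empty)
PUSH 4  : 4
STORE 1 : (empty)
PUSH -5 : -5
LOAD 1  : -5 4
STORE 2 : -5
NEG     : 5
NEG     : -5
NEG     : 5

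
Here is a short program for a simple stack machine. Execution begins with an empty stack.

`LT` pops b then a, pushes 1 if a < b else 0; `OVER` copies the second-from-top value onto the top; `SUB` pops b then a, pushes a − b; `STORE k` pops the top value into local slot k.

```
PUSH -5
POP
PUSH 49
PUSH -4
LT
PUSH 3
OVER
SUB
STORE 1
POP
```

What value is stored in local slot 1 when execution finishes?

PUSH -5 → -5
POP     → (empty)
PUSH 49 → 49
PUSH -4 → 49 -4
LT      → 0
PUSH 3  → 0 3
OVER    → 0 3 0
SUB     → 0 3
STORE 1 → 0
POP     → (empty)

3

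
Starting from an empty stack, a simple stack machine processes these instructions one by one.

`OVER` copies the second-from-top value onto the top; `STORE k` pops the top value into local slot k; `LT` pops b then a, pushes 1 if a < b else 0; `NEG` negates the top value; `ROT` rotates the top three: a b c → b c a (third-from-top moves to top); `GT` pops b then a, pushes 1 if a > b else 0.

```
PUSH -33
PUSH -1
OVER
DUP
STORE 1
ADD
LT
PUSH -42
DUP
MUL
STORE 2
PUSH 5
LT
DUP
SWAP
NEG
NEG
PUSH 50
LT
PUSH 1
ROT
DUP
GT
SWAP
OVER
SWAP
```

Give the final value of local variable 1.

-33

PUSH -33 -> -33
PUSH -1  -> -33 -1
OVER     -> -33 -1 -33
DUP      -> -33 -1 -33 -33
STORE 1  -> -33 -1 -33
ADD      -> -33 -34
LT       -> 0
PUSH -42 -> 0 -42
DUP      -> 0 -42 -42
MUL      -> 0 1764
STORE 2  -> 0
PUSH 5   -> 0 5
LT       -> 1
DUP      -> 1 1
SWAP     -> 1 1
NEG      -> 1 -1
NEG      -> 1 1
PUSH 50  -> 1 1 50
LT       -> 1 1
PUSH 1   -> 1 1 1
ROT      -> 1 1 1
DUP      -> 1 1 1 1
GT       -> 1 1 0
SWAP     -> 1 0 1
OVER     -> 1 0 1 0
SWAP     -> 1 0 0 1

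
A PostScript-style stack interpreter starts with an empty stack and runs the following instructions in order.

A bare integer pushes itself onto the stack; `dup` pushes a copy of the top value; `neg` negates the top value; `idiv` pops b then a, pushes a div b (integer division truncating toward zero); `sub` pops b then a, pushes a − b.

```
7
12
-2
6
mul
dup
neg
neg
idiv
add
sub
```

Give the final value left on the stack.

-6

7    → [7]
12   → [7, 12]
-2   → [7, 12, -2]
6    → [7, 12, -2, 6]
mul  → [7, 12, -12]
dup  → [7, 12, -12, -12]
neg  → [7, 12, -12, 12]
neg  → [7, 12, -12, -12]
idiv → [7, 12, 1]
add  → [7, 13]
sub  → [-6]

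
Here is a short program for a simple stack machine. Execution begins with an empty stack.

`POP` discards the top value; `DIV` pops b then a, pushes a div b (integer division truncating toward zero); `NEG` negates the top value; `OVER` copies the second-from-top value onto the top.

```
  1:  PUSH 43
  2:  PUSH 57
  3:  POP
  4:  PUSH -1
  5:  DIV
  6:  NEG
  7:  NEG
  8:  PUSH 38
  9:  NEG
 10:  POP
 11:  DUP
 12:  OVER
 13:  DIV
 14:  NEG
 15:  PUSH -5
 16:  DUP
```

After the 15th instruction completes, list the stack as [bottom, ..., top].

[-43, -1, -5]

PUSH 43 : [43]
PUSH 57 : [43, 57]
POP     : [43]
PUSH -1 : [43, -1]
DIV     : [-43]
NEG     : [43]
NEG     : [-43]
PUSH 38 : [-43, 38]
NEG     : [-43, -38]
POP     : [-43]
DUP     : [-43, -43]
OVER    : [-43, -43, -43]
DIV     : [-43, 1]
NEG     : [-43, -1]
PUSH -5 : [-43, -1, -5]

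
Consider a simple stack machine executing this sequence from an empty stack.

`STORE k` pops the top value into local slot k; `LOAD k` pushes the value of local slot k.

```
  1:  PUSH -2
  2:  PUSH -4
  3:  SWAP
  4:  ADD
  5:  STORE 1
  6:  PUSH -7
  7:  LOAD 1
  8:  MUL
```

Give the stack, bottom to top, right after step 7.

PUSH -2  [-2]
PUSH -4  [-2, -4]
SWAP     [-4, -2]
ADD      [-6]
STORE 1  []
PUSH -7  [-7]
LOAD 1   [-7, -6]

[-7, -6]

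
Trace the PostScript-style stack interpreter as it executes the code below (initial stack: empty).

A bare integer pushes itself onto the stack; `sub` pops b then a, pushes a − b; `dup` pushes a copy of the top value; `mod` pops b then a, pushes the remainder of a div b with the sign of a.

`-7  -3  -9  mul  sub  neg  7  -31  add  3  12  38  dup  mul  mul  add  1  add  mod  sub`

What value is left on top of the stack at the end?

-7  : [-7]
-3  : [-7, -3]
-9  : [-7, -3, -9]
mul : [-7, 27]
sub : [-34]
neg : [34]
7   : [34, 7]
-31 : [34, 7, -31]
add : [34, -24]
3   : [34, -24, 3]
12  : [34, -24, 3, 12]
38  : [34, -24, 3, 12, 38]
dup : [34, -24, 3, 12, 38, 38]
mul : [34, -24, 3, 12, 1444]
mul : [34, -24, 3, 17328]
add : [34, -24, 17331]
1   : [34, -24, 17331, 1]
add : [34, -24, 17332]
mod : [34, -24]
sub : [58]

58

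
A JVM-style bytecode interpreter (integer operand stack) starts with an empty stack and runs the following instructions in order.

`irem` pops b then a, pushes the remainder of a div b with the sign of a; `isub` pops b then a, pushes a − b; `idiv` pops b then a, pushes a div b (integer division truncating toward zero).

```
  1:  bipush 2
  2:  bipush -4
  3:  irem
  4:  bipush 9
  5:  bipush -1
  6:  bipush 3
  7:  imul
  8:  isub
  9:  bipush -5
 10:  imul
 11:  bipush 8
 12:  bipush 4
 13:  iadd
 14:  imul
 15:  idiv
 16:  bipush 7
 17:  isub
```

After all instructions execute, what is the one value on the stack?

bipush 2  → 2
bipush -4 → 2 -4
irem      → 2
bipush 9  → 2 9
bipush -1 → 2 9 -1
bipush 3  → 2 9 -1 3
imul      → 2 9 -3
isub      → 2 12
bipush -5 → 2 12 -5
imul      → 2 -60
bipush 8  → 2 -60 8
bipush 4  → 2 -60 8 4
iadd      → 2 -60 12
imul      → 2 -720
idiv      → 0
bipush 7  → 0 7
isub      → -7

-7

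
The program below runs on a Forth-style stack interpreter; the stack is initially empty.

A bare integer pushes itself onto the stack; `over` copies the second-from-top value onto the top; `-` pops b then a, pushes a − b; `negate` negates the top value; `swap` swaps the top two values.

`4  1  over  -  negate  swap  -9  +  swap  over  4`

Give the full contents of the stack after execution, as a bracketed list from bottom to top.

4      -> 4
1      -> 4 1
over   -> 4 1 4
-      -> 4 -3
negate -> 4 3
swap   -> 3 4
-9     -> 3 4 -9
+      -> 3 -5
swap   -> -5 3
over   -> -5 3 -5
4      -> -5 3 -5 4

[-5, 3, -5, 4]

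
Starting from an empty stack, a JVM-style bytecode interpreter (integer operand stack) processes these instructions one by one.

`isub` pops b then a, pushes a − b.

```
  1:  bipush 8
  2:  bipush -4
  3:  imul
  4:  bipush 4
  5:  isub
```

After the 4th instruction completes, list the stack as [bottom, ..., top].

bipush 8  : [8]
bipush -4 : [8, -4]
imul      : [-32]
bipush 4  : [-32, 4]

[-32, 4]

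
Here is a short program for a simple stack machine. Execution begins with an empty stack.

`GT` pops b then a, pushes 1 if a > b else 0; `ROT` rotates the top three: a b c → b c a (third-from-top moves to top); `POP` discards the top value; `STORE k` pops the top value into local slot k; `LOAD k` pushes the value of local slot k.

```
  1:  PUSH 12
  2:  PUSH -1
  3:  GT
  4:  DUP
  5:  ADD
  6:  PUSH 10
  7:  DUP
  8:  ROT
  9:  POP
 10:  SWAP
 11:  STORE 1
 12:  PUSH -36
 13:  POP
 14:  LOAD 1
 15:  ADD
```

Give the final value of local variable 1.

10

PUSH 12  -> [12]
PUSH -1  -> [12, -1]
GT       -> [1]
DUP      -> [1, 1]
ADD      -> [2]
PUSH 10  -> [2, 10]
DUP      -> [2, 10, 10]
ROT      -> [10, 10, 2]
POP      -> [10, 10]
SWAP     -> [10, 10]
STORE 1  -> [10]
PUSH -36 -> [10, -36]
POP      -> [10]
LOAD 1   -> [10, 10]
ADD      -> [20]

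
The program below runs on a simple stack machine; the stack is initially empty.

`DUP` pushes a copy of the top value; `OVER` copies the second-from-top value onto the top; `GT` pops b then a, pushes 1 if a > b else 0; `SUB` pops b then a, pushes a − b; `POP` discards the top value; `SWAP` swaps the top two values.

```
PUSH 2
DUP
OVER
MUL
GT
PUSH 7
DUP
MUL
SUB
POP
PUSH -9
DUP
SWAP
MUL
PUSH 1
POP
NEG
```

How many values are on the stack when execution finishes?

1

PUSH 2   [2]
DUP      [2, 2]
OVER     [2, 2, 2]
MUL      [2, 4]
GT       [0]
PUSH 7   [0, 7]
DUP      [0, 7, 7]
MUL      [0, 49]
SUB      [-49]
POP      []
PUSH -9  [-9]
DUP      [-9, -9]
SWAP     [-9, -9]
MUL      [81]
PUSH 1   [81, 1]
POP      [81]
NEG      [-81]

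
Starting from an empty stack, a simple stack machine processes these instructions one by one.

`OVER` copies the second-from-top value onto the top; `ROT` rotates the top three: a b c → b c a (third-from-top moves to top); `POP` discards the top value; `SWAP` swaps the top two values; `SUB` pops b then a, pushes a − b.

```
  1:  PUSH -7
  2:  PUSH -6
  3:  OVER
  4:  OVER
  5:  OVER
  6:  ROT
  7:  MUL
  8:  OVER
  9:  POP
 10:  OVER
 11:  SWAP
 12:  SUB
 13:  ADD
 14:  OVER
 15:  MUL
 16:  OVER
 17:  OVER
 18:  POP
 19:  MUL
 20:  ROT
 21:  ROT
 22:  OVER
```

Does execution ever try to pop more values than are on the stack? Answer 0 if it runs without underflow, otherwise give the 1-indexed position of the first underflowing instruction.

PUSH -7  -7
PUSH -6  -7 -6
OVER     -7 -6 -7
OVER     -7 -6 -7 -6
OVER     -7 -6 -7 -6 -7
ROT      -7 -6 -6 -7 -7
MUL      -7 -6 -6 49
OVER     -7 -6 -6 49 -6
POP      -7 -6 -6 49
OVER     -7 -6 -6 49 -6
SWAP     -7 -6 -6 -6 49
SUB      -7 -6 -6 -55
ADD      -7 -6 -61
OVER     -7 -6 -61 -6
MUL      -7 -6 366
OVER     -7 -6 366 -6
OVER     -7 -6 366 -6 366
POP      -7 -6 366 -6
MUL      -7 -6 -2196
ROT      -6 -2196 -7
ROT      -2196 -7 -6
OVER     -2196 -7 -6 -7

0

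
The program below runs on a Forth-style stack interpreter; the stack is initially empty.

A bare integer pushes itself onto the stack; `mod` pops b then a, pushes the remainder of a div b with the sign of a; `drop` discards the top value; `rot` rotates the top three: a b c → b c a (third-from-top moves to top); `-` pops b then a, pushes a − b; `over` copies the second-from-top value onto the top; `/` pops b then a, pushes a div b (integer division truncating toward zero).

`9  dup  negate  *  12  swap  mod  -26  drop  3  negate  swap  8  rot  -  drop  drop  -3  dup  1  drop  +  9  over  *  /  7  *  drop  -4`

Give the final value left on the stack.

9      : [9]
dup    : [9, 9]
negate : [9, -9]
*      : [-81]
12     : [-81, 12]
swap   : [12, -81]
mod    : [12]
-26    : [12, -26]
drop   : [12]
3      : [12, 3]
negate : [12, -3]
swap   : [-3, 12]
8      : [-3, 12, 8]
rot    : [12, 8, -3]
-      : [12, 11]
drop   : [12]
drop   : []
-3     : [-3]
dup    : [-3, -3]
1      : [-3, -3, 1]
drop   : [-3, -3]
+      : [-6]
9      : [-6, 9]
over   : [-6, 9, -6]
*      : [-6, -54]
/      : [0]
7      : [0, 7]
*      : [0]
drop   : []
-4     : [-4]

-4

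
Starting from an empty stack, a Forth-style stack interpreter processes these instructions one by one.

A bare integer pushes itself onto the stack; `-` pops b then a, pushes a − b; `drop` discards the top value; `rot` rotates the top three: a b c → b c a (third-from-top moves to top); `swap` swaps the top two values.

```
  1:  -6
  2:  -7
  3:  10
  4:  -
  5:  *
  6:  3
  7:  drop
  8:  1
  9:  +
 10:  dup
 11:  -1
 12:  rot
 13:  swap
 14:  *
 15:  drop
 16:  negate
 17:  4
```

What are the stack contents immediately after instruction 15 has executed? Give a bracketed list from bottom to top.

[103]

-6    -6
-7    -6 -7
10    -6 -7 10
-     -6 -17
*     102
3     102 3
drop  102
1     102 1
+     103
dup   103 103
-1    103 103 -1
rot   103 -1 103
swap  103 103 -1
*     103 -103
drop  103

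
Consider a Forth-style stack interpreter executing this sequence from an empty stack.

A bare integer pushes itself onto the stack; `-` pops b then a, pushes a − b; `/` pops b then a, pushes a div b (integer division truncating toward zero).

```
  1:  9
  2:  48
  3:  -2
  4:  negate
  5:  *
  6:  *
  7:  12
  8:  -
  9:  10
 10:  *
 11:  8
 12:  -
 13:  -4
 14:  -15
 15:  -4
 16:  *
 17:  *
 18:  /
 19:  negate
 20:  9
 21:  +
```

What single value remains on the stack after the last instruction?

44

9       9
48      9 48
-2      9 48 -2
negate  9 48 2
*       9 96
*       864
12      864 12
-       852
10      852 10
*       8520
8       8520 8
-       8512
-4      8512 -4
-15     8512 -4 -15
-4      8512 -4 -15 -4
*       8512 -4 60
*       8512 -240
/       -35
negate  35
9       35 9
+       44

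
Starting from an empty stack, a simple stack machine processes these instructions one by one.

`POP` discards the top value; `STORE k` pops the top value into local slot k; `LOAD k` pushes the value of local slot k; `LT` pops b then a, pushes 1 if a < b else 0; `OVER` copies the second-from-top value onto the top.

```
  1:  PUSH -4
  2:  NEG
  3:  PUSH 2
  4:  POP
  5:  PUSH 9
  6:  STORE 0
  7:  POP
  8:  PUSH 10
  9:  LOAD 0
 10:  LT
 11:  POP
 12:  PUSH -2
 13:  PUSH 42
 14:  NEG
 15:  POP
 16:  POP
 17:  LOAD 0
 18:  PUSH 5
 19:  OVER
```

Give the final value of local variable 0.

9

PUSH -4  [-4]
NEG      [4]
PUSH 2   [4, 2]
POP      [4]
PUSH 9   [4, 9]
STORE 0  [4]
POP      []
PUSH 10  [10]
LOAD 0   [10, 9]
LT       [0]
POP      []
PUSH -2  [-2]
PUSH 42  [-2, 42]
NEG      [-2, -42]
POP      [-2]
POP      []
LOAD 0   [9]
PUSH 5   [9, 5]
OVER     [9, 5, 9]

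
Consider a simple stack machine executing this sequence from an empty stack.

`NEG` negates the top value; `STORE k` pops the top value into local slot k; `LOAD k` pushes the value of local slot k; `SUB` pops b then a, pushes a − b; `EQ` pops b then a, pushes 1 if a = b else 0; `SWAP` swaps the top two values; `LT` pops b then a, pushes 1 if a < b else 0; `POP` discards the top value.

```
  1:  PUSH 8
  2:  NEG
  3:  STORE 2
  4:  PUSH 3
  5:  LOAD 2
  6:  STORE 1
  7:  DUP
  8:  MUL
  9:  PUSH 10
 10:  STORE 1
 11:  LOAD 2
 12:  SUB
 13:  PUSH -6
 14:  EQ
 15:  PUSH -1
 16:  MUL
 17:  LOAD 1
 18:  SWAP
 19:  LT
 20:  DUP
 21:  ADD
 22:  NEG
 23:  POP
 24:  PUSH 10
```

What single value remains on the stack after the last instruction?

PUSH 8  : 8
NEG     : -8
STORE 2 : (empty)
PUSH 3  : 3
LOAD 2  : 3 -8
STORE 1 : 3
DUP     : 3 3
MUL     : 9
PUSH 10 : 9 10
STORE 1 : 9
LOAD 2  : 9 -8
SUB     : 17
PUSH -6 : 17 -6
EQ      : 0
PUSH -1 : 0 -1
MUL     : 0
LOAD 1  : 0 10
SWAP    : 10 0
LT      : 0
DUP     : 0 0
ADD     : 0
NEG     : 0
POP     : (empty)
PUSH 10 : 10

10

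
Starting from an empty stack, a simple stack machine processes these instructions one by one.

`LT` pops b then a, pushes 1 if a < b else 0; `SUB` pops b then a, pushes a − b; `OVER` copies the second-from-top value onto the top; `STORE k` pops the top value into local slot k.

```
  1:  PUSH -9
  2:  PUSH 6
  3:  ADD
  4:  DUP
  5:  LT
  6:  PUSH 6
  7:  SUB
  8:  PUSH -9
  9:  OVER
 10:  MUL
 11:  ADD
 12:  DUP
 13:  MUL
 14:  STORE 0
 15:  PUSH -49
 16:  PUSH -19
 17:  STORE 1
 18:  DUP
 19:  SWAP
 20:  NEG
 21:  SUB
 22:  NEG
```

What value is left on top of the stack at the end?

PUSH -9   -9
PUSH 6    -9 6
ADD       -3
DUP       -3 -3
LT        0
PUSH 6    0 6
SUB       -6
PUSH -9   -6 -9
OVER      -6 -9 -6
MUL       -6 54
ADD       48
DUP       48 48
MUL       2304
STORE 0   (empty)
PUSH -49  -49
PUSH -19  -49 -19
STORE 1   -49
DUP       -49 -49
SWAP      -49 -49
NEG       -49 49
SUB       -98
NEG       98

98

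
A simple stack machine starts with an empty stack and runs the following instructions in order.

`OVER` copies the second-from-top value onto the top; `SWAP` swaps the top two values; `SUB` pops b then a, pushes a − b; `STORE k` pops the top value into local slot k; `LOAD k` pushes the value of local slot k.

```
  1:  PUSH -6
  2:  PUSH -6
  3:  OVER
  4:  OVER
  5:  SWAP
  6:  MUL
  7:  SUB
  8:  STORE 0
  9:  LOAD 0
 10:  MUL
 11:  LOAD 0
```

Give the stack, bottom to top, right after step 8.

[-6]

PUSH -6  [-6]
PUSH -6  [-6, -6]
OVER     [-6, -6, -6]
OVER     [-6, -6, -6, -6]
SWAP     [-6, -6, -6, -6]
MUL      [-6, -6, 36]
SUB      [-6, -42]
STORE 0  [-6]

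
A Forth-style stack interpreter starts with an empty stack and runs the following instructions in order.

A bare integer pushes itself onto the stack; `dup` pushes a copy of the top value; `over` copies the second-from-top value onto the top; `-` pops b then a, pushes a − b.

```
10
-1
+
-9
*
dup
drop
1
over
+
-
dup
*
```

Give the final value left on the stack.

1

10   -> [10]
-1   -> [10, -1]
+    -> [9]
-9   -> [9, -9]
*    -> [-81]
dup  -> [-81, -81]
drop -> [-81]
1    -> [-81, 1]
over -> [-81, 1, -81]
+    -> [-81, -80]
-    -> [-1]
dup  -> [-1, -1]
*    -> [1]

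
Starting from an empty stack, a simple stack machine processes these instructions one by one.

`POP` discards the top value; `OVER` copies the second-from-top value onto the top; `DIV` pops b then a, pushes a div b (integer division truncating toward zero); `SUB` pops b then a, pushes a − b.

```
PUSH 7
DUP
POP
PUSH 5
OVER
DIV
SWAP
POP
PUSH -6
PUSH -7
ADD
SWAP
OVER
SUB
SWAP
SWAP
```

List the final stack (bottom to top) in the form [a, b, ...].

[-13, 13]

PUSH 7  : [7]
DUP     : [7, 7]
POP     : [7]
PUSH 5  : [7, 5]
OVER    : [7, 5, 7]
DIV     : [7, 0]
SWAP    : [0, 7]
POP     : [0]
PUSH -6 : [0, -6]
PUSH -7 : [0, -6, -7]
ADD     : [0, -13]
SWAP    : [-13, 0]
OVER    : [-13, 0, -13]
SUB     : [-13, 13]
SWAP    : [13, -13]
SWAP    : [-13, 13]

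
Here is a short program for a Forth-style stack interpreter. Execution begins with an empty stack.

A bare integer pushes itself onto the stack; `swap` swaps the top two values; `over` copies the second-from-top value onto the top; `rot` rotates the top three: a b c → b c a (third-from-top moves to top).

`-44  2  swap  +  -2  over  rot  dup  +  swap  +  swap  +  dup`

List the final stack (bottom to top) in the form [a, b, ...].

-44  → -44
2    → -44 2
swap → 2 -44
+    → -42
-2   → -42 -2
over → -42 -2 -42
rot  → -2 -42 -42
dup  → -2 -42 -42 -42
+    → -2 -42 -84
swap → -2 -84 -42
+    → -2 -126
swap → -126 -2
+    → -128
dup  → -128 -128

[-128, -128]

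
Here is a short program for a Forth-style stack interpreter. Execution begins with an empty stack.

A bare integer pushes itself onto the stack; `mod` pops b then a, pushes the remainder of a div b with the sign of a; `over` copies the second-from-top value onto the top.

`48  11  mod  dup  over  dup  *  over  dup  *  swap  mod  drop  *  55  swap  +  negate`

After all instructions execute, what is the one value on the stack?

48     → [48]
11     → [48, 11]
mod    → [4]
dup    → [4, 4]
over   → [4, 4, 4]
dup    → [4, 4, 4, 4]
*      → [4, 4, 16]
over   → [4, 4, 16, 4]
dup    → [4, 4, 16, 4, 4]
*      → [4, 4, 16, 16]
swap   → [4, 4, 16, 16]
mod    → [4, 4, 0]
drop   → [4, 4]
*      → [16]
55     → [16, 55]
swap   → [55, 16]
+      → [71]
negate → [-71]

-71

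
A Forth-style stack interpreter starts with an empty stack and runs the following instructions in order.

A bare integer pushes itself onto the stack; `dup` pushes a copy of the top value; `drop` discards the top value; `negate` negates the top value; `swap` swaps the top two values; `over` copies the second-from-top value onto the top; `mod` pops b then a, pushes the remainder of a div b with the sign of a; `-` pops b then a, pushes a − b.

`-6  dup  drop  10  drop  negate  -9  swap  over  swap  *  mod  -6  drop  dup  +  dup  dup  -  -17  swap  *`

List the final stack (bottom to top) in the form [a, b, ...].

-6      [-6]
dup     [-6, -6]
drop    [-6]
10      [-6, 10]
drop    [-6]
negate  [6]
-9      [6, -9]
swap    [-9, 6]
over    [-9, 6, -9]
swap    [-9, -9, 6]
*       [-9, -54]
mod     [-9]
-6      [-9, -6]
drop    [-9]
dup     [-9, -9]
+       [-18]
dup     [-18, -18]
dup     [-18, -18, -18]
-       [-18, 0]
-17     [-18, 0, -17]
swap    [-18, -17, 0]
*       [-18, 0]

[-18, 0]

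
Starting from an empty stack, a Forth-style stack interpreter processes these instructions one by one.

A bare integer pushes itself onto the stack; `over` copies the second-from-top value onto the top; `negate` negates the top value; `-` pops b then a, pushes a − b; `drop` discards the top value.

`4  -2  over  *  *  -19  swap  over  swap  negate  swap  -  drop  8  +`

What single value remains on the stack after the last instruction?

4      -> [4]
-2     -> [4, -2]
over   -> [4, -2, 4]
*      -> [4, -8]
*      -> [-32]
-19    -> [-32, -19]
swap   -> [-19, -32]
over   -> [-19, -32, -19]
swap   -> [-19, -19, -32]
negate -> [-19, -19, 32]
swap   -> [-19, 32, -19]
-      -> [-19, 51]
drop   -> [-19]
8      -> [-19, 8]
+      -> [-11]

-11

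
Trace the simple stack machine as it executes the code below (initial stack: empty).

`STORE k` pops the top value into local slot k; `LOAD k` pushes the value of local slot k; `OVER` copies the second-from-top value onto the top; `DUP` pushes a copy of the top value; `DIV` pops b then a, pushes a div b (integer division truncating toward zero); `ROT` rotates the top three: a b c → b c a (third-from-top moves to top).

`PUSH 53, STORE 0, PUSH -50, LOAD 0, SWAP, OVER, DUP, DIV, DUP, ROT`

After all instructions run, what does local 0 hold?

PUSH 53  : 53
STORE 0  : (empty)
PUSH -50 : -50
LOAD 0   : -50 53
SWAP     : 53 -50
OVER     : 53 -50 53
DUP      : 53 -50 53 53
DIV      : 53 -50 1
DUP      : 53 -50 1 1
ROT      : 53 1 1 -50

53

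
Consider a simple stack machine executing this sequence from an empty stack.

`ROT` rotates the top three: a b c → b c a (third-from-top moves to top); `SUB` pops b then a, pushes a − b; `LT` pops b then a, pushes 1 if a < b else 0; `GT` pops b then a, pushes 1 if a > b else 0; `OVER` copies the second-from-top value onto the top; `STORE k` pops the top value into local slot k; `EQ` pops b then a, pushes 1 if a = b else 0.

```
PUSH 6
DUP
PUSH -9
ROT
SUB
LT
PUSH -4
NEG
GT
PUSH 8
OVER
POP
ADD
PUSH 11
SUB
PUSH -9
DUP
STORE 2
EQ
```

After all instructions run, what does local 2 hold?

-9

PUSH 6  -> 6
DUP     -> 6 6
PUSH -9 -> 6 6 -9
ROT     -> 6 -9 6
SUB     -> 6 -15
LT      -> 0
PUSH -4 -> 0 -4
NEG     -> 0 4
GT      -> 0
PUSH 8  -> 0 8
OVER    -> 0 8 0
POP     -> 0 8
ADD     -> 8
PUSH 11 -> 8 11
SUB     -> -3
PUSH -9 -> -3 -9
DUP     -> -3 -9 -9
STORE 2 -> -3 -9
EQ      -> 0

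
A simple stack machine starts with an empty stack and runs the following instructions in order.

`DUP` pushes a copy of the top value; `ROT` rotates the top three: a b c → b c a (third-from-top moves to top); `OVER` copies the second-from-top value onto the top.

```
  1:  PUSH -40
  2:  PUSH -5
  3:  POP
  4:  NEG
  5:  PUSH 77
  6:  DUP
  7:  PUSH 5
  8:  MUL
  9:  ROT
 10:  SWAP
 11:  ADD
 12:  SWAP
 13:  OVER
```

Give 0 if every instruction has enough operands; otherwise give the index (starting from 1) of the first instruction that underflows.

0

PUSH -40 : -40
PUSH -5  : -40 -5
POP      : -40
NEG      : 40
PUSH 77  : 40 77
DUP      : 40 77 77
PUSH 5   : 40 77 77 5
MUL      : 40 77 385
ROT      : 77 385 40
SWAP     : 77 40 385
ADD      : 77 425
SWAP     : 425 77
OVER     : 425 77 425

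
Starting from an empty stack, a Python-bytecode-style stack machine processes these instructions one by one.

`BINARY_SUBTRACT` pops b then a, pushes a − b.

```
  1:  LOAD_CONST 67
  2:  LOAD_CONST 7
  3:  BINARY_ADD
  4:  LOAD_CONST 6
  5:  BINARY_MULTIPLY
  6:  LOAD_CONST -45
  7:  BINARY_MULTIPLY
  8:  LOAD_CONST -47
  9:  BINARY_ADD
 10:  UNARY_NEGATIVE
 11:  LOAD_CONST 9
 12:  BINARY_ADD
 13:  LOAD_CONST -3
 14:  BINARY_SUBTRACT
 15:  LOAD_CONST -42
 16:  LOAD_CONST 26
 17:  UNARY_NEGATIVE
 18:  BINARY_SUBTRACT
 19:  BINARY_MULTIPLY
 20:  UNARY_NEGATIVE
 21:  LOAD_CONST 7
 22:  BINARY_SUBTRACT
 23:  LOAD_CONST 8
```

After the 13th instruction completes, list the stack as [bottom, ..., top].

LOAD_CONST 67    [67]
LOAD_CONST 7     [67, 7]
BINARY_ADD       [74]
LOAD_CONST 6     [74, 6]
BINARY_MULTIPLY  [444]
LOAD_CONST -45   [444, -45]
BINARY_MULTIPLY  [-19980]
LOAD_CONST -47   [-19980, -47]
BINARY_ADD       [-20027]
UNARY_NEGATIVE   [20027]
LOAD_CONST 9     [20027, 9]
BINARY_ADD       [20036]
LOAD_CONST -3    [20036, -3]

[20036, -3]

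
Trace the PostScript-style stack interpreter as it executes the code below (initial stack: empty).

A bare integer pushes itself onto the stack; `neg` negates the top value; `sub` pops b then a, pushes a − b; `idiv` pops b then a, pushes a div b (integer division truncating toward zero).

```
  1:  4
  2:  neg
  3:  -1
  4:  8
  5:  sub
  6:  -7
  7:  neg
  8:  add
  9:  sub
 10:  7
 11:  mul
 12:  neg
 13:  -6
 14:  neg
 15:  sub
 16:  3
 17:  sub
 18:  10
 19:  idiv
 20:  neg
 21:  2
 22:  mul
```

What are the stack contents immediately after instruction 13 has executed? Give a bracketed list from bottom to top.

[14, -6]

4    4
neg  -4
-1   -4 -1
8    -4 -1 8
sub  -4 -9
-7   -4 -9 -7
neg  -4 -9 7
add  -4 -2
sub  -2
7    -2 7
mul  -14
neg  14
-6   14 -6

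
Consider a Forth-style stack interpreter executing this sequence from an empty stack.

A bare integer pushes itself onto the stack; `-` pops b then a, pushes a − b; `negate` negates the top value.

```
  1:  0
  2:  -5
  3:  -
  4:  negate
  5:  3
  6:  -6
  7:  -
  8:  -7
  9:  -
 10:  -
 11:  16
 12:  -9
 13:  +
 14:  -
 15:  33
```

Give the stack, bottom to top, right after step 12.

0      : [0]
-5     : [0, -5]
-      : [5]
negate : [-5]
3      : [-5, 3]
-6     : [-5, 3, -6]
-      : [-5, 9]
-7     : [-5, 9, -7]
-      : [-5, 16]
-      : [-21]
16     : [-21, 16]
-9     : [-21, 16, -9]

[-21, 16, -9]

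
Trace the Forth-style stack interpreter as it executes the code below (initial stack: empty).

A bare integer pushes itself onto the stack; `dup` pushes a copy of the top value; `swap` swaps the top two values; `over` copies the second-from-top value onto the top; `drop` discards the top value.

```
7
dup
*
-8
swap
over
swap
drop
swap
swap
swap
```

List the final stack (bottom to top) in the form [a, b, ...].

[-8, -8]

7    : [7]
dup  : [7, 7]
*    : [49]
-8   : [49, -8]
swap : [-8, 49]
over : [-8, 49, -8]
swap : [-8, -8, 49]
drop : [-8, -8]
swap : [-8, -8]
swap : [-8, -8]
swap : [-8, -8]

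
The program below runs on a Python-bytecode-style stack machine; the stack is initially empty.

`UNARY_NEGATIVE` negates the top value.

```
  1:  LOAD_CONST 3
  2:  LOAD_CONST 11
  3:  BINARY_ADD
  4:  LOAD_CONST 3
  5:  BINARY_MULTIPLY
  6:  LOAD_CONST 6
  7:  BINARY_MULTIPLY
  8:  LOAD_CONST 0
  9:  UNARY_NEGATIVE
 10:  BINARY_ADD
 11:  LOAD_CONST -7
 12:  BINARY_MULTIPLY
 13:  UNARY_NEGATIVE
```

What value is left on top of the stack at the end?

LOAD_CONST 3    -> [3]
LOAD_CONST 11   -> [3, 11]
BINARY_ADD      -> [14]
LOAD_CONST 3    -> [14, 3]
BINARY_MULTIPLY -> [42]
LOAD_CONST 6    -> [42, 6]
BINARY_MULTIPLY -> [252]
LOAD_CONST 0    -> [252, 0]
UNARY_NEGATIVE  -> [252, 0]
BINARY_ADD      -> [252]
LOAD_CONST -7   -> [252, -7]
BINARY_MULTIPLY -> [-1764]
UNARY_NEGATIVE  -> [1764]

1764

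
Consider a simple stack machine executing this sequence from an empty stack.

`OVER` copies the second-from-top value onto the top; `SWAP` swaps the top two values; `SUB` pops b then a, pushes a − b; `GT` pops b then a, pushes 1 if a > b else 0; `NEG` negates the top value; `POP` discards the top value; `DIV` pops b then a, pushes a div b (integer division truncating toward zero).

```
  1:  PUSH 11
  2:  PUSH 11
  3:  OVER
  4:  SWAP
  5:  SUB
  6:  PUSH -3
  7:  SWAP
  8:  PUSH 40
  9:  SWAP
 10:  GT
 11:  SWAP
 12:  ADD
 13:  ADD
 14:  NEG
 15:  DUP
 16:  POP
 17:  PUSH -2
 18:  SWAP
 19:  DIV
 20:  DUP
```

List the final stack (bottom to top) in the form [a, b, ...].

PUSH 11 → 11
PUSH 11 → 11 11
OVER    → 11 11 11
SWAP    → 11 11 11
SUB     → 11 0
PUSH -3 → 11 0 -3
SWAP    → 11 -3 0
PUSH 40 → 11 -3 0 40
SWAP    → 11 -3 40 0
GT      → 11 -3 1
SWAP    → 11 1 -3
ADD     → 11 -2
ADD     → 9
NEG     → -9
DUP     → -9 -9
POP     → -9
PUSH -2 → -9 -2
SWAP    → -2 -9
DIV     → 0
DUP     → 0 0

[0, 0]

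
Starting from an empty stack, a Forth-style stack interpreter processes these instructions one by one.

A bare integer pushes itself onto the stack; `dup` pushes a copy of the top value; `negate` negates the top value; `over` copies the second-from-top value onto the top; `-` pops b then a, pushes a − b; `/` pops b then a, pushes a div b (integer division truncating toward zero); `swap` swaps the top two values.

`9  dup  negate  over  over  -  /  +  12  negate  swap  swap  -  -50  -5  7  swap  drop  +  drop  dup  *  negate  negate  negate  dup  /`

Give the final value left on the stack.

9      : [9]
dup    : [9, 9]
negate : [9, -9]
over   : [9, -9, 9]
over   : [9, -9, 9, -9]
-      : [9, -9, 18]
/      : [9, 0]
+      : [9]
12     : [9, 12]
negate : [9, -12]
swap   : [-12, 9]
swap   : [9, -12]
-      : [21]
-50    : [21, -50]
-5     : [21, -50, -5]
7      : [21, -50, -5, 7]
swap   : [21, -50, 7, -5]
drop   : [21, -50, 7]
+      : [21, -43]
drop   : [21]
dup    : [21, 21]
*      : [441]
negate : [-441]
negate : [441]
negate : [-441]
dup    : [-441, -441]
/      : [1]

1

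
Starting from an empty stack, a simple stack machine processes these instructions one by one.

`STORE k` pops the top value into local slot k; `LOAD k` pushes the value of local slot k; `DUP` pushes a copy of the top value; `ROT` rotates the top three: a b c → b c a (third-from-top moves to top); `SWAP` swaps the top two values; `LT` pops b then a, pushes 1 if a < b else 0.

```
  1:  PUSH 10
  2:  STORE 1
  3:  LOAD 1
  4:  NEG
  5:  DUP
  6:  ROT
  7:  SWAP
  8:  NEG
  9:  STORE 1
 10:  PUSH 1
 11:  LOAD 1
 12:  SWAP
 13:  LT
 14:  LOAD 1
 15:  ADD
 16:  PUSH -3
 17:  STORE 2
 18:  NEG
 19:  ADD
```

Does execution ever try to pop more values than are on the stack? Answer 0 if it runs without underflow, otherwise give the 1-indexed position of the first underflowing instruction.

PUSH 10 : [10]
STORE 1 : []
LOAD 1  : [10]
NEG     : [-10]
DUP     : [-10, -10]
ROT  — needs 3 operands, stack has 2 → underflow

6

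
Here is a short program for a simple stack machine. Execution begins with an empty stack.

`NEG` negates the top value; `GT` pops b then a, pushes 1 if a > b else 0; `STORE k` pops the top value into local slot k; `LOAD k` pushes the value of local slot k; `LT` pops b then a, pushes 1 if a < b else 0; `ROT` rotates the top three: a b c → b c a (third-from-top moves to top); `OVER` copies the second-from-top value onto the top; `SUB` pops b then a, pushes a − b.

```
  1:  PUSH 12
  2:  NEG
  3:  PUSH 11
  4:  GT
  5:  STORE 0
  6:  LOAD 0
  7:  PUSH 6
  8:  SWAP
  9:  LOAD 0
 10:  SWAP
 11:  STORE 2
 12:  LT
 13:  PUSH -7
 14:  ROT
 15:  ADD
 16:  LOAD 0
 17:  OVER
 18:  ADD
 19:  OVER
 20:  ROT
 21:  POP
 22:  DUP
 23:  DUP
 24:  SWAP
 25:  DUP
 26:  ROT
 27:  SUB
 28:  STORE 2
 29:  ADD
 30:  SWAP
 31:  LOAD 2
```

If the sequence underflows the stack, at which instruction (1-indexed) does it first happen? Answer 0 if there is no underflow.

14

PUSH 12  12
NEG      -12
PUSH 11  -12 11
GT       0
STORE 0  (empty)
LOAD 0   0
PUSH 6   0 6
SWAP     6 0
LOAD 0   6 0 0
SWAP     6 0 0
STORE 2  6 0
LT       0
PUSH -7  0 -7
ROT  — needs 3 operands, stack has 2 → underflow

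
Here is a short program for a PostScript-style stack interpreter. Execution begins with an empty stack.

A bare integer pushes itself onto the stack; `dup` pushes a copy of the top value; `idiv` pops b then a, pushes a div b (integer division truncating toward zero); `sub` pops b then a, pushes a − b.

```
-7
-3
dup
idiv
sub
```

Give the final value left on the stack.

-8

-7   -> [-7]
-3   -> [-7, -3]
dup  -> [-7, -3, -3]
idiv -> [-7, 1]
sub  -> [-8]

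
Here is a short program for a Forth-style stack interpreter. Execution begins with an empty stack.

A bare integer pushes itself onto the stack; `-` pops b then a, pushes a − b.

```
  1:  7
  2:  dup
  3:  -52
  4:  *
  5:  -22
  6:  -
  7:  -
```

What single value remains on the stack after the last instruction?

349

7    [7]
dup  [7, 7]
-52  [7, 7, -52]
*    [7, -364]
-22  [7, -364, -22]
-    [7, -342]
-    [349]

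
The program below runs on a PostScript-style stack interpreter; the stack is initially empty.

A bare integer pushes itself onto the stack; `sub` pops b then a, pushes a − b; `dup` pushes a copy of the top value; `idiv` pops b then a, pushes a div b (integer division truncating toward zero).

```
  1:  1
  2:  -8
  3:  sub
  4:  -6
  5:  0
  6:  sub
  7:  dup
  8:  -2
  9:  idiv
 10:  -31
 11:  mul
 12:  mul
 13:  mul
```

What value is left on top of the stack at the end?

5022

1     1
-8    1 -8
sub   9
-6    9 -6
0     9 -6 0
sub   9 -6
dup   9 -6 -6
-2    9 -6 -6 -2
idiv  9 -6 3
-31   9 -6 3 -31
mul   9 -6 -93
mul   9 558
mul   5022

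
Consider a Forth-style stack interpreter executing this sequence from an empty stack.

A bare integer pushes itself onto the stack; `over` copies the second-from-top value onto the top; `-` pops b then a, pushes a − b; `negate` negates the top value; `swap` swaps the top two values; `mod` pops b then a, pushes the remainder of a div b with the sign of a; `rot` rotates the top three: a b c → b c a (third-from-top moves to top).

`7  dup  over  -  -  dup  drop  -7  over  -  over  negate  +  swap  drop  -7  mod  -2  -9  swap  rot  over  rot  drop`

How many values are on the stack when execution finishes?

7      -> 7
dup    -> 7 7
over   -> 7 7 7
-      -> 7 0
-      -> 7
dup    -> 7 7
drop   -> 7
-7     -> 7 -7
over   -> 7 -7 7
-      -> 7 -14
over   -> 7 -14 7
negate -> 7 -14 -7
+      -> 7 -21
swap   -> -21 7
drop   -> -21
-7     -> -21 -7
mod    -> 0
-2     -> 0 -2
-9     -> 0 -2 -9
swap   -> 0 -9 -2
rot    -> -9 -2 0
over   -> -9 -2 0 -2
rot    -> -9 0 -2 -2
drop   -> -9 0 -2

3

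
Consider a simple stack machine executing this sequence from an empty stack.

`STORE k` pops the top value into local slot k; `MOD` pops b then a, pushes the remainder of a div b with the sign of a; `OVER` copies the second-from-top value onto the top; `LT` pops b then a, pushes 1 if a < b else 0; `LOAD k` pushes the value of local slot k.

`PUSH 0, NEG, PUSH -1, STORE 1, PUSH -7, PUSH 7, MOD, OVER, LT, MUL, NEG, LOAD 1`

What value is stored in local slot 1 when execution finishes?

PUSH 0  → 0
NEG     → 0
PUSH -1 → 0 -1
STORE 1 → 0
PUSH -7 → 0 -7
PUSH 7  → 0 -7 7
MOD     → 0 0
OVER    → 0 0 0
LT      → 0 0
MUL     → 0
NEG     → 0
LOAD 1  → 0 -1

-1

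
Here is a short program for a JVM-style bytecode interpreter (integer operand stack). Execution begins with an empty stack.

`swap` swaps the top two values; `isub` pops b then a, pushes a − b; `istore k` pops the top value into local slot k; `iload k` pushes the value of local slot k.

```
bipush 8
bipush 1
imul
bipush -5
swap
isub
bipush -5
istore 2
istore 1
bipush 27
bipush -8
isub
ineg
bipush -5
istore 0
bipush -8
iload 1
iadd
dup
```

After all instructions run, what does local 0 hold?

bipush 8  : 8
bipush 1  : 8 1
imul      : 8
bipush -5 : 8 -5
swap      : -5 8
isub      : -13
bipush -5 : -13 -5
istore 2  : -13
istore 1  : (empty)
bipush 27 : 27
bipush -8 : 27 -8
isub      : 35
ineg      : -35
bipush -5 : -35 -5
istore 0  : -35
bipush -8 : -35 -8
iload 1   : -35 -8 -13
iadd      : -35 -21
dup       : -35 -21 -21

-5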